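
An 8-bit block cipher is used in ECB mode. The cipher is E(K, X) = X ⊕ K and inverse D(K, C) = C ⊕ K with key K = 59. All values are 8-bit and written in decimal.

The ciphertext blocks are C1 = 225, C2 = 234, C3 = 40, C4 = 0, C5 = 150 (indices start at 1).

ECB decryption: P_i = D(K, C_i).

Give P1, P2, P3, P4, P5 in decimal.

P1: D(K, 225) = 218.
P2: D(K, 234) = 209.
P3: D(K, 40) = 19.
P4: D(K, 0) = 59.
P5: D(K, 150) = 173.

P1 = 218, P2 = 209, P3 = 19, P4 = 59, P5 = 173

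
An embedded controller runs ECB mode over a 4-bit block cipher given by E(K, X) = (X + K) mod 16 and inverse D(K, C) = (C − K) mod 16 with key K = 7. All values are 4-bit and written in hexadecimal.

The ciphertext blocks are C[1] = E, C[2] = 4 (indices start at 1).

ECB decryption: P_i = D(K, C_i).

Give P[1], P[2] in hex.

P[1] = 7, P[2] = D

P[1]: D(K, E) = 7.
P[2]: D(K, 4) = D.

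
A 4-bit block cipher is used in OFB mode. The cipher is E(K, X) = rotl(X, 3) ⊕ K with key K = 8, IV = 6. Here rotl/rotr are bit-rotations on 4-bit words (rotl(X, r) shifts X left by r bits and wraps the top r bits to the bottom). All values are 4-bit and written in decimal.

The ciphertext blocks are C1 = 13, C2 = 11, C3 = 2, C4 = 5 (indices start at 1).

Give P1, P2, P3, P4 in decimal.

P1 = 6, P2 = 14, P3 = 0, P4 = 12

OFB decryption: S_i = E(K, S_{i−1}) with S_{0} = IV; P_i = C_i ⊕ S_i.
P1: S = E(K, 6) = 11; 13 ⊕ 11 = 6.
P2: S = E(K, 11) = 5; 11 ⊕ 5 = 14.
P3: S = E(K, 5) = 2; 2 ⊕ 2 = 0.
P4: S = E(K, 2) = 9; 5 ⊕ 9 = 12.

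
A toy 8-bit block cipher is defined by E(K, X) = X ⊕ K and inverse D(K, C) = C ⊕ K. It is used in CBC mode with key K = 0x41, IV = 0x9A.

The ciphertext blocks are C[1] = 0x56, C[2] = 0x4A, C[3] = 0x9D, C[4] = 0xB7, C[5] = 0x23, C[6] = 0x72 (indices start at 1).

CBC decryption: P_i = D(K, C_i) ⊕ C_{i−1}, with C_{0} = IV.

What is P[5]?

P[5]: D(K, 0x23) = 0x62; 0x62 ⊕ 0xB7 = 0xD5.

P[5] = 0xD5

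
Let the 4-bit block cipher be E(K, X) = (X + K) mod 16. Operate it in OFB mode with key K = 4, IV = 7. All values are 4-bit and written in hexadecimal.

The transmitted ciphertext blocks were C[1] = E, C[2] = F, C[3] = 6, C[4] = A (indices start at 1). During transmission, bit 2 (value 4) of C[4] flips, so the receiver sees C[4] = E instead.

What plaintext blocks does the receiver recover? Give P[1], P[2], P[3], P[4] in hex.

P[1] = 5, P[2] = 0, P[3] = 5, P[4] = 9

OFB decryption: S_i = E(K, S_{i−1}) with S_{0} = IV; P_i = C_i ⊕ S_i.
Only C[4] changed, to E. In OFB, a change in C_i flips the same bit in P_i only; the keystream is unaffected. Decrypting the received ciphertext:
P[1]: S = E(K, 7) = B; E ⊕ B = 5.
P[2]: S = E(K, B) = F; F ⊕ F = 0.
P[3]: S = E(K, F) = 3; 6 ⊕ 3 = 5.
P[4]: S = E(K, 3) = 7; E ⊕ 7 = 9.
Blocks that differ from the original plaintext: P[4].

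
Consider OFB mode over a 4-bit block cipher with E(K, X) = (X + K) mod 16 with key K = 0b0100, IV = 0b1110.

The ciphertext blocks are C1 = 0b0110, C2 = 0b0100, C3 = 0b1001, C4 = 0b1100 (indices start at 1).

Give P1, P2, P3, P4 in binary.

P1 = 0b0100, P2 = 0b0010, P3 = 0b0011, P4 = 0b0010

OFB decryption: S_i = E(K, S_{i−1}) with S_{0} = IV; P_i = C_i ⊕ S_i.
P1: S = E(K, 0b1110) = 0b0010; 0b0110 ⊕ 0b0010 = 0b0100.
P2: S = E(K, 0b0010) = 0b0110; 0b0100 ⊕ 0b0110 = 0b0010.
P3: S = E(K, 0b0110) = 0b1010; 0b1001 ⊕ 0b1010 = 0b0011.
P4: S = E(K, 0b1010) = 0b1110; 0b1100 ⊕ 0b1110 = 0b0010.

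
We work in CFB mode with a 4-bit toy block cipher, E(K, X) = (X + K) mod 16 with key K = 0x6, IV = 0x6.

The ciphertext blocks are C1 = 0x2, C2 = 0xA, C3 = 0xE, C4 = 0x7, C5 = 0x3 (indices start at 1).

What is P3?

P3 = 0xE

CFB decryption: P_i = C_i ⊕ E(K, C_{i−1}), with C_{0} = IV.
P3: E(K, 0xA) = 0x0; 0xE ⊕ 0x0 = 0xE.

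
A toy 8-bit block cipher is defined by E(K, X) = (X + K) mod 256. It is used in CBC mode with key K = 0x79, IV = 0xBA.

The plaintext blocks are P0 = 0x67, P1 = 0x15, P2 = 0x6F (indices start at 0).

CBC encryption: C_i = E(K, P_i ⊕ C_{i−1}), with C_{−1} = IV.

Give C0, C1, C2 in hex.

C0 = 0x56, C1 = 0xBC, C2 = 0x4C

C0: P0 ⊕ 0xBA = 0xDD; E(K, 0xDD) = 0x56.
C1: P1 ⊕ 0x56 = 0x43; E(K, 0x43) = 0xBC.
C2: P2 ⊕ 0xBC = 0xD3; E(K, 0xD3) = 0x4C.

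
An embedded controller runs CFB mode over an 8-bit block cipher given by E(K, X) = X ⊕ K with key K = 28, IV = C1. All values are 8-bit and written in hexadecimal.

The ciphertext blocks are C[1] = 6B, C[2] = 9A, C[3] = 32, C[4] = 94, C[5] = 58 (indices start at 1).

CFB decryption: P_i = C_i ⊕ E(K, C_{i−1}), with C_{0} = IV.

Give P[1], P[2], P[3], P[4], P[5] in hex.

P[1] = 82, P[2] = D9, P[3] = 80, P[4] = 8E, P[5] = E4

P[1]: E(K, C1) = E9; 6B ⊕ E9 = 82.
P[2]: E(K, 6B) = 43; 9A ⊕ 43 = D9.
P[3]: E(K, 9A) = B2; 32 ⊕ B2 = 80.
P[4]: E(K, 32) = 1A; 94 ⊕ 1A = 8E.
P[5]: E(K, 94) = BC; 58 ⊕ BC = E4.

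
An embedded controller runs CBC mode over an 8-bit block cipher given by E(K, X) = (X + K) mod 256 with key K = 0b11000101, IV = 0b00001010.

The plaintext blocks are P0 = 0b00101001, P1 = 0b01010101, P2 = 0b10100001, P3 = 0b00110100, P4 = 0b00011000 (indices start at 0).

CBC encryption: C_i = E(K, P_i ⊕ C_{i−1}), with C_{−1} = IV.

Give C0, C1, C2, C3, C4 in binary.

C0: P0 ⊕ 0b00001010 = 0b00100011; E(K, 0b00100011) = 0b11101000.
C1: P1 ⊕ 0b11101000 = 0b10111101; E(K, 0b10111101) = 0b10000010.
C2: P2 ⊕ 0b10000010 = 0b00100011; E(K, 0b00100011) = 0b11101000.
C3: P3 ⊕ 0b11101000 = 0b11011100; E(K, 0b11011100) = 0b10100001.
C4: P4 ⊕ 0b10100001 = 0b10111001; E(K, 0b10111001) = 0b01111110.

C0 = 0b11101000, C1 = 0b10000010, C2 = 0b11101000, C3 = 0b10100001, C4 = 0b01111110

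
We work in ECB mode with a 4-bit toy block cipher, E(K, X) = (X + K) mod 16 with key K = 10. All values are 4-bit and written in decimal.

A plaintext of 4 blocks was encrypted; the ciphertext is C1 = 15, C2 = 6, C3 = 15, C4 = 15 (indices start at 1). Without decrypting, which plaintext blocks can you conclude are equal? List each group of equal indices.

P1 = P3 = P4

ECB encrypts each block independently with the same key, so equal ciphertext blocks imply equal plaintext blocks.
C1 = C3 = C4 = 15, so P1 = P3 = P4.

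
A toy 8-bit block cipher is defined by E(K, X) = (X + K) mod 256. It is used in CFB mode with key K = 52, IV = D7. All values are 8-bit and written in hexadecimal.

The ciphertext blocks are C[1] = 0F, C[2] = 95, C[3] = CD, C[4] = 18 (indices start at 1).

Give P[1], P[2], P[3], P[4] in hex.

CFB decryption: P_i = C_i ⊕ E(K, C_{i−1}), with C_{0} = IV.
P[1]: E(K, D7) = 29; 0F ⊕ 29 = 26.
P[2]: E(K, 0F) = 61; 95 ⊕ 61 = F4.
P[3]: E(K, 95) = E7; CD ⊕ E7 = 2A.
P[4]: E(K, CD) = 1F; 18 ⊕ 1F = 07.

P[1] = 26, P[2] = F4, P[3] = 2A, P[4] = 07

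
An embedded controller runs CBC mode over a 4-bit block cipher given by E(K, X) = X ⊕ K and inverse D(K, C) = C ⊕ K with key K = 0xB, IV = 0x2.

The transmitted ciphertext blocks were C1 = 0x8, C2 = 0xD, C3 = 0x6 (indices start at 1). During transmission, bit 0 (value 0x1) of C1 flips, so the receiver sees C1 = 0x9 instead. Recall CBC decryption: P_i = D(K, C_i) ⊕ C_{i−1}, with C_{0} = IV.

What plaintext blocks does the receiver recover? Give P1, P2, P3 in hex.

P1 = 0x0, P2 = 0xF, P3 = 0x0

Only C1 changed, to 0x9. In CBC, a change in C_i garbles P_i and flips the same bit in P_{i+1}. Decrypting the received ciphertext:
P1: D(K, 0x9) = 0x2; 0x2 ⊕ 0x2 = 0x0.
P2: D(K, 0xD) = 0x6; 0x6 ⊕ 0x9 = 0xF.
P3: D(K, 0x6) = 0xD; 0xD ⊕ 0xD = 0x0.
Blocks that differ from the original plaintext: P1, P2.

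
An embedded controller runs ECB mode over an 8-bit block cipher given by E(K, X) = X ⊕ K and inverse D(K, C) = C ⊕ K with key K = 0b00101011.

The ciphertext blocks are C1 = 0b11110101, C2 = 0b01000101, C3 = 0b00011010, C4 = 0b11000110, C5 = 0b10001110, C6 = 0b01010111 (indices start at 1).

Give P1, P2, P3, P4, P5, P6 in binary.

ECB decryption: P_i = D(K, C_i).
P1: D(K, 0b11110101) = 0b11011110.
P2: D(K, 0b01000101) = 0b01101110.
P3: D(K, 0b00011010) = 0b00110001.
P4: D(K, 0b11000110) = 0b11101101.
P5: D(K, 0b10001110) = 0b10100101.
P6: D(K, 0b01010111) = 0b01111100.

P1 = 0b11011110, P2 = 0b01101110, P3 = 0b00110001, P4 = 0b11101101, P5 = 0b10100101, P6 = 0b01111100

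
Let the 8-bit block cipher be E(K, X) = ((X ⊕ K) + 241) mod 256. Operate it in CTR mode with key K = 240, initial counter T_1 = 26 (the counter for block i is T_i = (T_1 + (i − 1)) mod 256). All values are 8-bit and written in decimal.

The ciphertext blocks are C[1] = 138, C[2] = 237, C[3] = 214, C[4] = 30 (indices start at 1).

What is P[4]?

CTR decryption: S_i = E(K, T_i) where T_i is the counter for block i; P_i = C_i ⊕ S_i.
P[4]: T = 29, S = E(K, T) = 222; 30 ⊕ 222 = 192.

P[4] = 192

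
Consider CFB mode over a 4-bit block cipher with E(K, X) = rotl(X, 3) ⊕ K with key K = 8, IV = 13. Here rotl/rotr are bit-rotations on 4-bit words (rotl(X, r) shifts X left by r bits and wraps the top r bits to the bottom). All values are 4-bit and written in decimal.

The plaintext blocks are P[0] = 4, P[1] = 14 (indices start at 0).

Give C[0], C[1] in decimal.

C[0] = 2, C[1] = 7

CFB encryption: C_i = P_i ⊕ E(K, C_{i−1}), with C_{−1} = IV.
C[0]: E(K, 13) = 6; 4 ⊕ 6 = 2.
C[1]: E(K, 2) = 9; 14 ⊕ 9 = 7.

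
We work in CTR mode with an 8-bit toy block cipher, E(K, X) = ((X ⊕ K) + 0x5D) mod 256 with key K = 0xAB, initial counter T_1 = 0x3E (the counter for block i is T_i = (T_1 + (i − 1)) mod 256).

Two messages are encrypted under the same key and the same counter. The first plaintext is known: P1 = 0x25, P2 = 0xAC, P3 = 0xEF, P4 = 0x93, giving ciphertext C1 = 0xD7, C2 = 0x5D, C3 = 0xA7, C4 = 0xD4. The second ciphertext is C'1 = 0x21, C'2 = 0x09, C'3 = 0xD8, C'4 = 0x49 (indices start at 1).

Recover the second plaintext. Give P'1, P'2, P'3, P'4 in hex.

In CTR with a reused counter, both messages share the same keystream S_i, so C_i ⊕ C'_i = P_i ⊕ P'_i and thus P'_i = P_i ⊕ C_i ⊕ C'_i.
P'1: 0x25 ⊕ 0xD7 ⊕ 0x21 = 0xD3.
P'2: 0xAC ⊕ 0x5D ⊕ 0x09 = 0xF8.
P'3: 0xEF ⊕ 0xA7 ⊕ 0xD8 = 0x90.
P'4: 0x93 ⊕ 0xD4 ⊕ 0x49 = 0x0E.

P'1 = 0xD3, P'2 = 0xF8, P'3 = 0x90, P'4 = 0x0E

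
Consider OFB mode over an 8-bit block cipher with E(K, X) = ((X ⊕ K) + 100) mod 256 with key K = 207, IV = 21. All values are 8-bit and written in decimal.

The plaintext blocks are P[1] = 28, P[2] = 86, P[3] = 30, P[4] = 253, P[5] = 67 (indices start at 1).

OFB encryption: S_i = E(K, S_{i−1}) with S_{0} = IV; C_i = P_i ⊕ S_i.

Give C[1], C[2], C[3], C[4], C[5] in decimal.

C[1]: S = E(K, 21) = 62; 28 ⊕ 62 = 34.
C[2]: S = E(K, 62) = 85; 86 ⊕ 85 = 3.
C[3]: S = E(K, 85) = 254; 30 ⊕ 254 = 224.
C[4]: S = E(K, 254) = 149; 253 ⊕ 149 = 104.
C[5]: S = E(K, 149) = 190; 67 ⊕ 190 = 253.

C[1] = 34, C[2] = 3, C[3] = 224, C[4] = 104, C[5] = 253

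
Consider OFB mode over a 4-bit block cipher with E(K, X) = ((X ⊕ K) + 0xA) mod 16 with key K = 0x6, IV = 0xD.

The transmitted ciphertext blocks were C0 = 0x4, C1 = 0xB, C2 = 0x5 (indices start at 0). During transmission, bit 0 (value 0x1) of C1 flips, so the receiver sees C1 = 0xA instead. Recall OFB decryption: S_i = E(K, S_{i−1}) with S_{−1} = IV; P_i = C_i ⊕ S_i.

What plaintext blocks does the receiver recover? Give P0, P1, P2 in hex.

Only C1 changed, to 0xA. In OFB, a change in C_i flips the same bit in P_i only; the keystream is unaffected. Decrypting the received ciphertext:
P0: S = E(K, 0xD) = 0x5; 0x4 ⊕ 0x5 = 0x1.
P1: S = E(K, 0x5) = 0xD; 0xA ⊕ 0xD = 0x7.
P2: S = E(K, 0xD) = 0x5; 0x5 ⊕ 0x5 = 0x0.
Blocks that differ from the original plaintext: P1.

P0 = 0x1, P1 = 0x7, P2 = 0x0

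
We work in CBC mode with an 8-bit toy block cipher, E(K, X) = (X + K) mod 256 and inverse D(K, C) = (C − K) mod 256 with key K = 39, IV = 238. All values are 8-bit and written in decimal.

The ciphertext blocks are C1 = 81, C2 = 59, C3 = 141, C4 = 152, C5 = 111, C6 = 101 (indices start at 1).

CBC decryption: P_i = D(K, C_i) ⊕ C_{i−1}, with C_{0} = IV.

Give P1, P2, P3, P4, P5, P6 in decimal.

P1: D(K, 81) = 42; 42 ⊕ 238 = 196.
P2: D(K, 59) = 20; 20 ⊕ 81 = 69.
P3: D(K, 141) = 102; 102 ⊕ 59 = 93.
P4: D(K, 152) = 113; 113 ⊕ 141 = 252.
P5: D(K, 111) = 72; 72 ⊕ 152 = 208.
P6: D(K, 101) = 62; 62 ⊕ 111 = 81.

P1 = 196, P2 = 69, P3 = 93, P4 = 252, P5 = 208, P6 = 81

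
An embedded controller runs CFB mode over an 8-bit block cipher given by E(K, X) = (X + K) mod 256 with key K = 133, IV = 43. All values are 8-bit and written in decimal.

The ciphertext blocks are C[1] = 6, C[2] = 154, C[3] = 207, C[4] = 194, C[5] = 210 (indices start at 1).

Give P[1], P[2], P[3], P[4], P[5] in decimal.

CFB decryption: P_i = C_i ⊕ E(K, C_{i−1}), with C_{0} = IV.
P[1]: E(K, 43) = 176; 6 ⊕ 176 = 182.
P[2]: E(K, 6) = 139; 154 ⊕ 139 = 17.
P[3]: E(K, 154) = 31; 207 ⊕ 31 = 208.
P[4]: E(K, 207) = 84; 194 ⊕ 84 = 150.
P[5]: E(K, 194) = 71; 210 ⊕ 71 = 149.

P[1] = 182, P[2] = 17, P[3] = 208, P[4] = 150, P[5] = 149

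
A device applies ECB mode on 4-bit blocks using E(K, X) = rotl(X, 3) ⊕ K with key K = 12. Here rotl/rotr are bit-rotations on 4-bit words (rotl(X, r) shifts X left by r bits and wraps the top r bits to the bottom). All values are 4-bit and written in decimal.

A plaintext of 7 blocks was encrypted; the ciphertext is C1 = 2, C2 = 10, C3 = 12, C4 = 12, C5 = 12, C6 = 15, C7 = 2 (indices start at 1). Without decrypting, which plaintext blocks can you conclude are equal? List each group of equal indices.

ECB encrypts each block independently with the same key, so equal ciphertext blocks imply equal plaintext blocks.
C1 = C7 = 2, so P1 = P7.
C3 = C4 = C5 = 12, so P3 = P4 = P5.

P1 = P7; P3 = P4 = P5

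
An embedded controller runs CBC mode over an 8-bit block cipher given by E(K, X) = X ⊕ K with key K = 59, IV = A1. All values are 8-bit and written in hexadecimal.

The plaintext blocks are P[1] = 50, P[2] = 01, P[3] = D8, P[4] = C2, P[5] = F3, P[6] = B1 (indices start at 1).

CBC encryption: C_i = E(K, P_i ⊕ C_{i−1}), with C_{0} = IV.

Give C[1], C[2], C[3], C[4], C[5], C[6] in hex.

C[1] = A8, C[2] = F0, C[3] = 71, C[4] = EA, C[5] = 40, C[6] = A8

C[1]: P[1] ⊕ A1 = F1; E(K, F1) = A8.
C[2]: P[2] ⊕ A8 = A9; E(K, A9) = F0.
C[3]: P[3] ⊕ F0 = 28; E(K, 28) = 71.
C[4]: P[4] ⊕ 71 = B3; E(K, B3) = EA.
C[5]: P[5] ⊕ EA = 19; E(K, 19) = 40.
C[6]: P[6] ⊕ 40 = F1; E(K, F1) = A8.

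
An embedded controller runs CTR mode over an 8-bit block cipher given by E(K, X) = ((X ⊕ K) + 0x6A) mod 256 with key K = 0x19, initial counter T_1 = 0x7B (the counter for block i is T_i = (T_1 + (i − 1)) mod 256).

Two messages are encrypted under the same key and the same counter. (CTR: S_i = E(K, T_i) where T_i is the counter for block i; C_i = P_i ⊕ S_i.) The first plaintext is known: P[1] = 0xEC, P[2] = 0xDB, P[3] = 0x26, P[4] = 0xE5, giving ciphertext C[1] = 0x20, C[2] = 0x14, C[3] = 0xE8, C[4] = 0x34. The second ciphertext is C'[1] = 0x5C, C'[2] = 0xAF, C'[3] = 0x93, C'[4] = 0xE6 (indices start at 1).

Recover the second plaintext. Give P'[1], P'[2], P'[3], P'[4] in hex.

P'[1] = 0x90, P'[2] = 0x60, P'[3] = 0x5D, P'[4] = 0x37

In CTR with a reused counter, both messages share the same keystream S_i, so C_i ⊕ C'_i = P_i ⊕ P'_i and thus P'_i = P_i ⊕ C_i ⊕ C'_i.
P'[1]: 0xEC ⊕ 0x20 ⊕ 0x5C = 0x90.
P'[2]: 0xDB ⊕ 0x14 ⊕ 0xAF = 0x60.
P'[3]: 0x26 ⊕ 0xE8 ⊕ 0x93 = 0x5D.
P'[4]: 0xE5 ⊕ 0x34 ⊕ 0xE6 = 0x37.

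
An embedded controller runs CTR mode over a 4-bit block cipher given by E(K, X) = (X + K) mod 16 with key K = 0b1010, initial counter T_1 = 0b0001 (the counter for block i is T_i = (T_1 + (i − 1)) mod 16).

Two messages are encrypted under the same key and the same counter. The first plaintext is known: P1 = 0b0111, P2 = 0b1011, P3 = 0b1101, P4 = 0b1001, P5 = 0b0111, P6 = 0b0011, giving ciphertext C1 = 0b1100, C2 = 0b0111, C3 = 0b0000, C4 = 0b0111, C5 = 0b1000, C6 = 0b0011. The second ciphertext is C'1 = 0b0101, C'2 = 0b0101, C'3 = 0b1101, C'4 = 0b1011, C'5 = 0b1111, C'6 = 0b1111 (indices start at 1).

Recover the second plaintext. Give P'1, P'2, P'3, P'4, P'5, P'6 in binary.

P'1 = 0b1110, P'2 = 0b1001, P'3 = 0b0000, P'4 = 0b0101, P'5 = 0b0000, P'6 = 0b1111

In CTR with a reused counter, both messages share the same keystream S_i, so C_i ⊕ C'_i = P_i ⊕ P'_i and thus P'_i = P_i ⊕ C_i ⊕ C'_i.
P'1: 0b0111 ⊕ 0b1100 ⊕ 0b0101 = 0b1110.
P'2: 0b1011 ⊕ 0b0111 ⊕ 0b0101 = 0b1001.
P'3: 0b1101 ⊕ 0b0000 ⊕ 0b1101 = 0b0000.
P'4: 0b1001 ⊕ 0b0111 ⊕ 0b1011 = 0b0101.
P'5: 0b0111 ⊕ 0b1000 ⊕ 0b1111 = 0b0000.
P'6: 0b0011 ⊕ 0b0011 ⊕ 0b1111 = 0b1111.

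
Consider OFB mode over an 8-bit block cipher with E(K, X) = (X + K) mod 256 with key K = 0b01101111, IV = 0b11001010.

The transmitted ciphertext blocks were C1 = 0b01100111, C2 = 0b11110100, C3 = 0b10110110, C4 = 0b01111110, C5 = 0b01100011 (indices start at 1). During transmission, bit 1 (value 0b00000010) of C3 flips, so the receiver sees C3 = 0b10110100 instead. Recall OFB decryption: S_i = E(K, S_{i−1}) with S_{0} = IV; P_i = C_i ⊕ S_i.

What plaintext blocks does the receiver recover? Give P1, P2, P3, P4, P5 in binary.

Only C3 changed, to 0b10110100. In OFB, a change in C_i flips the same bit in P_i only; the keystream is unaffected. Decrypting the received ciphertext:
P1: S = E(K, 0b11001010) = 0b00111001; 0b01100111 ⊕ 0b00111001 = 0b01011110.
P2: S = E(K, 0b00111001) = 0b10101000; 0b11110100 ⊕ 0b10101000 = 0b01011100.
P3: S = E(K, 0b10101000) = 0b00010111; 0b10110100 ⊕ 0b00010111 = 0b10100011.
P4: S = E(K, 0b00010111) = 0b10000110; 0b01111110 ⊕ 0b10000110 = 0b11111000.
P5: S = E(K, 0b10000110) = 0b11110101; 0b01100011 ⊕ 0b11110101 = 0b10010110.
Blocks that differ from the original plaintext: P3.

P1 = 0b01011110, P2 = 0b01011100, P3 = 0b10100011, P4 = 0b11111000, P5 = 0b10010110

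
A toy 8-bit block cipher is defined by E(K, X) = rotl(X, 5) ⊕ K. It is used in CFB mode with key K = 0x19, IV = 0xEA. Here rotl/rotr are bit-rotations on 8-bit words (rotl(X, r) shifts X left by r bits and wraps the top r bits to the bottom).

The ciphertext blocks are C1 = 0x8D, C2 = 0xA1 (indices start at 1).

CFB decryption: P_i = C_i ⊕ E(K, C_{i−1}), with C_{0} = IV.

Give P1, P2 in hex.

P1: E(K, 0xEA) = 0x44; 0x8D ⊕ 0x44 = 0xC9.
P2: E(K, 0x8D) = 0xA8; 0xA1 ⊕ 0xA8 = 0x09.

P1 = 0xC9, P2 = 0x09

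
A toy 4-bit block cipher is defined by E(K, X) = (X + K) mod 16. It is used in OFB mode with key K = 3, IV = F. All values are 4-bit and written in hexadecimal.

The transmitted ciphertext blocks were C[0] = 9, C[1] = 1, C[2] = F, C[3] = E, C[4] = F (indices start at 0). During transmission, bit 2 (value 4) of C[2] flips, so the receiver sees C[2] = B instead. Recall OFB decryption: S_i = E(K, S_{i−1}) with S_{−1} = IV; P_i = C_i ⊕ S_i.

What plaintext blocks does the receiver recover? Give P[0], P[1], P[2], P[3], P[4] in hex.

P[0] = B, P[1] = 4, P[2] = 3, P[3] = 5, P[4] = 1

Only C[2] changed, to B. In OFB, a change in C_i flips the same bit in P_i only; the keystream is unaffected. Decrypting the received ciphertext:
P[0]: S = E(K, F) = 2; 9 ⊕ 2 = B.
P[1]: S = E(K, 2) = 5; 1 ⊕ 5 = 4.
P[2]: S = E(K, 5) = 8; B ⊕ 8 = 3.
P[3]: S = E(K, 8) = B; E ⊕ B = 5.
P[4]: S = E(K, B) = E; F ⊕ E = 1.
Blocks that differ from the original plaintext: P[2].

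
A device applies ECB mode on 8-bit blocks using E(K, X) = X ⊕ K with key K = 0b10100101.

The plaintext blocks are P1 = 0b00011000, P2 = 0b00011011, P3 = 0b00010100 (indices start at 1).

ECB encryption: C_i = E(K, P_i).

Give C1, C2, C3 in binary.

C1: E(K, 0b00011000) = 0b10111101.
C2: E(K, 0b00011011) = 0b10111110.
C3: E(K, 0b00010100) = 0b10110001.

C1 = 0b10111101, C2 = 0b10111110, C3 = 0b10110001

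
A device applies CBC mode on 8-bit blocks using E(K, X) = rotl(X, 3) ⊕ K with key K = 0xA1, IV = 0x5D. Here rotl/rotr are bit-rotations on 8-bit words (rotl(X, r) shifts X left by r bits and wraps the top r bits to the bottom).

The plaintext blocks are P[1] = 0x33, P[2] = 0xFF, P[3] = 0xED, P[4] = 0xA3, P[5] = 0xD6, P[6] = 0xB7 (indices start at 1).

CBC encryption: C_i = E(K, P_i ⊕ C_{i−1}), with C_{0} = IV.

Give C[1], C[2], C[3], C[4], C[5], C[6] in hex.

C[1] = 0xD2, C[2] = 0xC8, C[3] = 0x88, C[4] = 0xF8, C[5] = 0xD0, C[6] = 0x9A

C[1]: P[1] ⊕ 0x5D = 0x6E; E(K, 0x6E) = 0xD2.
C[2]: P[2] ⊕ 0xD2 = 0x2D; E(K, 0x2D) = 0xC8.
C[3]: P[3] ⊕ 0xC8 = 0x25; E(K, 0x25) = 0x88.
C[4]: P[4] ⊕ 0x88 = 0x2B; E(K, 0x2B) = 0xF8.
C[5]: P[5] ⊕ 0xF8 = 0x2E; E(K, 0x2E) = 0xD0.
C[6]: P[6] ⊕ 0xD0 = 0x67; E(K, 0x67) = 0x9A.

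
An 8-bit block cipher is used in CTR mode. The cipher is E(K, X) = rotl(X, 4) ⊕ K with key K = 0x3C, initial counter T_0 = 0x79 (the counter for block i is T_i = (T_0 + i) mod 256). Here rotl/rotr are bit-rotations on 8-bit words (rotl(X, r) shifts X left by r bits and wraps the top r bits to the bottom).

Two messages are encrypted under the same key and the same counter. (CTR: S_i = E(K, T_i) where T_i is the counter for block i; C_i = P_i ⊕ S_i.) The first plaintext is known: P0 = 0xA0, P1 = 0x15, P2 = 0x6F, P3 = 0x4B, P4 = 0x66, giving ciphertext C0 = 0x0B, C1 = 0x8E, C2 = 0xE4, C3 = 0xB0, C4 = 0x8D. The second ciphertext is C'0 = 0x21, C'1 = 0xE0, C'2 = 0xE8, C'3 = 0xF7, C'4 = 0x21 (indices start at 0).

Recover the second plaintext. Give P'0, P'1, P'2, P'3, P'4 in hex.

P'0 = 0x8A, P'1 = 0x7B, P'2 = 0x63, P'3 = 0x0C, P'4 = 0xCA

In CTR with a reused counter, both messages share the same keystream S_i, so C_i ⊕ C'_i = P_i ⊕ P'_i and thus P'_i = P_i ⊕ C_i ⊕ C'_i.
P'0: 0xA0 ⊕ 0x0B ⊕ 0x21 = 0x8A.
P'1: 0x15 ⊕ 0x8E ⊕ 0xE0 = 0x7B.
P'2: 0x6F ⊕ 0xE4 ⊕ 0xE8 = 0x63.
P'3: 0x4B ⊕ 0xB0 ⊕ 0xF7 = 0x0C.
P'4: 0x66 ⊕ 0x8D ⊕ 0x21 = 0xCA.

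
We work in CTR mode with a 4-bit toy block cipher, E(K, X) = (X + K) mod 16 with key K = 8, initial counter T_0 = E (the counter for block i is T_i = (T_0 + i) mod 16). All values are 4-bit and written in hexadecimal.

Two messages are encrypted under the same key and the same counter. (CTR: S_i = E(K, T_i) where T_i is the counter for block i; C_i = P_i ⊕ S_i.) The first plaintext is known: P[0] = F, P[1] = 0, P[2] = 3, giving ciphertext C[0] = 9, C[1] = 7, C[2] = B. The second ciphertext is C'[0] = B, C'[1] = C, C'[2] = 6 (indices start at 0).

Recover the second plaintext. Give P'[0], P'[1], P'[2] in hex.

In CTR with a reused counter, both messages share the same keystream S_i, so C_i ⊕ C'_i = P_i ⊕ P'_i and thus P'_i = P_i ⊕ C_i ⊕ C'_i.
P'[0]: F ⊕ 9 ⊕ B = D.
P'[1]: 0 ⊕ 7 ⊕ C = B.
P'[2]: 3 ⊕ B ⊕ 6 = E.

P'[0] = D, P'[1] = B, P'[2] = E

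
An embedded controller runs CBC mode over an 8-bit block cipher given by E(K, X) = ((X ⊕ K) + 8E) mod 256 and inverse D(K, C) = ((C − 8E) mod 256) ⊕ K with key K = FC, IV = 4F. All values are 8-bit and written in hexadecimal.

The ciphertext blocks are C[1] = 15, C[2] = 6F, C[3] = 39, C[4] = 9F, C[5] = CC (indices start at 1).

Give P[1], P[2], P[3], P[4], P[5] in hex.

CBC decryption: P_i = D(K, C_i) ⊕ C_{i−1}, with C_{0} = IV.
P[1]: D(K, 15) = 7B; 7B ⊕ 4F = 34.
P[2]: D(K, 6F) = 1D; 1D ⊕ 15 = 08.
P[3]: D(K, 39) = 57; 57 ⊕ 6F = 38.
P[4]: D(K, 9F) = ED; ED ⊕ 39 = D4.
P[5]: D(K, CC) = C2; C2 ⊕ 9F = 5D.

P[1] = 34, P[2] = 08, P[3] = 38, P[4] = D4, P[5] = 5D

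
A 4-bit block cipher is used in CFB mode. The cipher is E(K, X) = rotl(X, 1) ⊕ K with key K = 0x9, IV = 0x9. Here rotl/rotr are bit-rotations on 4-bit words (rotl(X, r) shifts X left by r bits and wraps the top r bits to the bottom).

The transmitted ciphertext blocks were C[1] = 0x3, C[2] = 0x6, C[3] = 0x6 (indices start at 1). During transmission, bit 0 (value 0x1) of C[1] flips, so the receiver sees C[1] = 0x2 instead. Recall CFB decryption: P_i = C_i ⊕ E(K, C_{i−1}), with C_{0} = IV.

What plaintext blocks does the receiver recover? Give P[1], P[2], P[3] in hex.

Only C[1] changed, to 0x2. In CFB, a change in C_i flips the same bit in P_i and garbles P_{i+1}. Decrypting the received ciphertext:
P[1]: E(K, 0x9) = 0xA; 0x2 ⊕ 0xA = 0x8.
P[2]: E(K, 0x2) = 0xD; 0x6 ⊕ 0xD = 0xB.
P[3]: E(K, 0x6) = 0x5; 0x6 ⊕ 0x5 = 0x3.
Blocks that differ from the original plaintext: P[1], P[2].

P[1] = 0x8, P[2] = 0xB, P[3] = 0x3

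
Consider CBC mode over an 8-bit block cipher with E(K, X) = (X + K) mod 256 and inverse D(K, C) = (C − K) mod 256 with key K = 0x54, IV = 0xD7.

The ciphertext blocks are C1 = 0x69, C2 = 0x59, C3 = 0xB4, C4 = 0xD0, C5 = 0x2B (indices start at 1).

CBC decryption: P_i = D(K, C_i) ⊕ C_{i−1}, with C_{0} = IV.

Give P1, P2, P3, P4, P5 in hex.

P1: D(K, 0x69) = 0x15; 0x15 ⊕ 0xD7 = 0xC2.
P2: D(K, 0x59) = 0x05; 0x05 ⊕ 0x69 = 0x6C.
P3: D(K, 0xB4) = 0x60; 0x60 ⊕ 0x59 = 0x39.
P4: D(K, 0xD0) = 0x7C; 0x7C ⊕ 0xB4 = 0xC8.
P5: D(K, 0x2B) = 0xD7; 0xD7 ⊕ 0xD0 = 0x07.

P1 = 0xC2, P2 = 0x6C, P3 = 0x39, P4 = 0xC8, P5 = 0x07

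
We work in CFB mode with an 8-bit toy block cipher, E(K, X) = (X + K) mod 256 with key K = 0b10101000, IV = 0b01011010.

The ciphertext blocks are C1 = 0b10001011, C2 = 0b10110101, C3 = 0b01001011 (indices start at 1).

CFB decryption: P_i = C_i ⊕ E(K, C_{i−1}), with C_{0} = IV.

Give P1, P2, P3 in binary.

P1 = 0b10001001, P2 = 0b10000110, P3 = 0b00010110

P1: E(K, 0b01011010) = 0b00000010; 0b10001011 ⊕ 0b00000010 = 0b10001001.
P2: E(K, 0b10001011) = 0b00110011; 0b10110101 ⊕ 0b00110011 = 0b10000110.
P3: E(K, 0b10110101) = 0b01011101; 0b01001011 ⊕ 0b01011101 = 0b00010110.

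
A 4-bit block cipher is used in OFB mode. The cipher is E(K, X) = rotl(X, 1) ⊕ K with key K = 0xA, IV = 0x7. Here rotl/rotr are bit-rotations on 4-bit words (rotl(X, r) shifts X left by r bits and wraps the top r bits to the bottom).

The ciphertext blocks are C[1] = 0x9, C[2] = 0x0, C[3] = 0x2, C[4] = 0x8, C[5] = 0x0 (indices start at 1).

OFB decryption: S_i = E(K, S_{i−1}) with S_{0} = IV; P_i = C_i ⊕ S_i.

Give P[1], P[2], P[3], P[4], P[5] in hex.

P[1] = 0xD, P[2] = 0x2, P[3] = 0xC, P[4] = 0xF, P[5] = 0x4

P[1]: S = E(K, 0x7) = 0x4; 0x9 ⊕ 0x4 = 0xD.
P[2]: S = E(K, 0x4) = 0x2; 0x0 ⊕ 0x2 = 0x2.
P[3]: S = E(K, 0x2) = 0xE; 0x2 ⊕ 0xE = 0xC.
P[4]: S = E(K, 0xE) = 0x7; 0x8 ⊕ 0x7 = 0xF.
P[5]: S = E(K, 0x7) = 0x4; 0x0 ⊕ 0x4 = 0x4.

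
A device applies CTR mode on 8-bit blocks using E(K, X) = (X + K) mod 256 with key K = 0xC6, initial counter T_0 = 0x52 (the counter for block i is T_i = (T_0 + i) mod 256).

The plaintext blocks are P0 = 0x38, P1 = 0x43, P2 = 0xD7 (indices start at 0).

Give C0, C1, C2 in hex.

C0 = 0x20, C1 = 0x5A, C2 = 0xCD

CTR encryption: S_i = E(K, T_i) where T_i is the counter for block i; C_i = P_i ⊕ S_i.
C0: T = 0x52, S = E(K, T) = 0x18; 0x38 ⊕ 0x18 = 0x20.
C1: T = 0x53, S = E(K, T) = 0x19; 0x43 ⊕ 0x19 = 0x5A.
C2: T = 0x54, S = E(K, T) = 0x1A; 0xD7 ⊕ 0x1A = 0xCD.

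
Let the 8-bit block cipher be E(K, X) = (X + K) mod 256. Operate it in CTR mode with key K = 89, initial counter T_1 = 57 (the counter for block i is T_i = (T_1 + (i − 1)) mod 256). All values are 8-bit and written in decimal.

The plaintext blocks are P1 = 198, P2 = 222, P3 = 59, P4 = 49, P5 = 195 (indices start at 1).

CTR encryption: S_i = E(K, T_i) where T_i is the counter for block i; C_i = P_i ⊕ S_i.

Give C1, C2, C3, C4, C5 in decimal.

C1 = 84, C2 = 77, C3 = 175, C4 = 164, C5 = 85

C1: T = 57, S = E(K, T) = 146; 198 ⊕ 146 = 84.
C2: T = 58, S = E(K, T) = 147; 222 ⊕ 147 = 77.
C3: T = 59, S = E(K, T) = 148; 59 ⊕ 148 = 175.
C4: T = 60, S = E(K, T) = 149; 49 ⊕ 149 = 164.
C5: T = 61, S = E(K, T) = 150; 195 ⊕ 150 = 85.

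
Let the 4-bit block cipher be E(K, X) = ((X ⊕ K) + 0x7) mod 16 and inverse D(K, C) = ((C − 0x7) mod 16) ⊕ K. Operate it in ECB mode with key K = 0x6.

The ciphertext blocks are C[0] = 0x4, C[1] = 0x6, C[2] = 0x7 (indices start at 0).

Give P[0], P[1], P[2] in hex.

P[0] = 0xB, P[1] = 0x9, P[2] = 0x6

ECB decryption: P_i = D(K, C_i).
P[0]: D(K, 0x4) = 0xB.
P[1]: D(K, 0x6) = 0x9.
P[2]: D(K, 0x7) = 0x6.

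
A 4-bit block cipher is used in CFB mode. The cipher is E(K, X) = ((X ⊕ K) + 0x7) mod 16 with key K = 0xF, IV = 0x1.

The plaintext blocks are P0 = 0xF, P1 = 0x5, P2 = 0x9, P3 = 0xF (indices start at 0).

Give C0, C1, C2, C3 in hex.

C0 = 0xA, C1 = 0x9, C2 = 0x4, C3 = 0xD

CFB encryption: C_i = P_i ⊕ E(K, C_{i−1}), with C_{−1} = IV.
C0: E(K, 0x1) = 0x5; 0xF ⊕ 0x5 = 0xA.
C1: E(K, 0xA) = 0xC; 0x5 ⊕ 0xC = 0x9.
C2: E(K, 0x9) = 0xD; 0x9 ⊕ 0xD = 0x4.
C3: E(K, 0x4) = 0x2; 0xF ⊕ 0x2 = 0xD.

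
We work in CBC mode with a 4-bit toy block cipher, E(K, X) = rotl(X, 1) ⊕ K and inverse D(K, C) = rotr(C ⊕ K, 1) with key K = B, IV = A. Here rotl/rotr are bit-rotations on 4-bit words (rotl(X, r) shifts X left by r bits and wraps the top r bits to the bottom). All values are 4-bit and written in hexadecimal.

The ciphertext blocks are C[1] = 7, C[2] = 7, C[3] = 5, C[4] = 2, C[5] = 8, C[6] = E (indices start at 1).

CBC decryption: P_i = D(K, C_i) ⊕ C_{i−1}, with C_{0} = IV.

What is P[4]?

P[4]: D(K, 2) = C; C ⊕ 5 = 9.

P[4] = 9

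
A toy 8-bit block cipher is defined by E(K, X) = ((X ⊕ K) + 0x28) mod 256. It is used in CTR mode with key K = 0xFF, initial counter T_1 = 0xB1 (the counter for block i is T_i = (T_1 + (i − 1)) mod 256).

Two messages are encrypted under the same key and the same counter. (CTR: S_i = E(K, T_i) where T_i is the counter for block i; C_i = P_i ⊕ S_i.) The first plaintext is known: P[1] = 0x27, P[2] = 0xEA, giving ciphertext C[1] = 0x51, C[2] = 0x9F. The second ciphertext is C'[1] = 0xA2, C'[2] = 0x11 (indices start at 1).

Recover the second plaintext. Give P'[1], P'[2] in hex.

In CTR with a reused counter, both messages share the same keystream S_i, so C_i ⊕ C'_i = P_i ⊕ P'_i and thus P'_i = P_i ⊕ C_i ⊕ C'_i.
P'[1]: 0x27 ⊕ 0x51 ⊕ 0xA2 = 0xD4.
P'[2]: 0xEA ⊕ 0x9F ⊕ 0x11 = 0x64.

P'[1] = 0xD4, P'[2] = 0x64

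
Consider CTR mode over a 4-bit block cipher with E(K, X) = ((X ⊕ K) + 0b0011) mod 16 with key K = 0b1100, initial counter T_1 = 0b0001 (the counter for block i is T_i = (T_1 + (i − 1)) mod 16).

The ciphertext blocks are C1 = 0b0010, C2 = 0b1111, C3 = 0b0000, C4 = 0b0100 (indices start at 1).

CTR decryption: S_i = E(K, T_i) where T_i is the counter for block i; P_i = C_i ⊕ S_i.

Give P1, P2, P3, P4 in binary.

P1: T = 0b0001, S = E(K, T) = 0b0000; 0b0010 ⊕ 0b0000 = 0b0010.
P2: T = 0b0010, S = E(K, T) = 0b0001; 0b1111 ⊕ 0b0001 = 0b1110.
P3: T = 0b0011, S = E(K, T) = 0b0010; 0b0000 ⊕ 0b0010 = 0b0010.
P4: T = 0b0100, S = E(K, T) = 0b1011; 0b0100 ⊕ 0b1011 = 0b1111.

P1 = 0b0010, P2 = 0b1110, P3 = 0b0010, P4 = 0b1111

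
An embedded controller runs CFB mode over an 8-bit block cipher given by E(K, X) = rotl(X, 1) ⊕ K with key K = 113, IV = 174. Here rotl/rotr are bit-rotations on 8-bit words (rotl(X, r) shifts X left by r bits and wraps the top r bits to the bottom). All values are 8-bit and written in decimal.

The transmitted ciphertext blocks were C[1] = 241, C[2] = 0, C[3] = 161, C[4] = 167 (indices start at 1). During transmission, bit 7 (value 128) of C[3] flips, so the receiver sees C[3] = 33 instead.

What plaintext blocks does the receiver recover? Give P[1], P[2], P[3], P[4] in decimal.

CFB decryption: P_i = C_i ⊕ E(K, C_{i−1}), with C_{0} = IV.
Only C[3] changed, to 33. In CFB, a change in C_i flips the same bit in P_i and garbles P_{i+1}. Decrypting the received ciphertext:
P[1]: E(K, 174) = 44; 241 ⊕ 44 = 221.
P[2]: E(K, 241) = 146; 0 ⊕ 146 = 146.
P[3]: E(K, 0) = 113; 33 ⊕ 113 = 80.
P[4]: E(K, 33) = 51; 167 ⊕ 51 = 148.
Blocks that differ from the original plaintext: P[3], P[4].

P[1] = 221, P[2] = 146, P[3] = 80, P[4] = 148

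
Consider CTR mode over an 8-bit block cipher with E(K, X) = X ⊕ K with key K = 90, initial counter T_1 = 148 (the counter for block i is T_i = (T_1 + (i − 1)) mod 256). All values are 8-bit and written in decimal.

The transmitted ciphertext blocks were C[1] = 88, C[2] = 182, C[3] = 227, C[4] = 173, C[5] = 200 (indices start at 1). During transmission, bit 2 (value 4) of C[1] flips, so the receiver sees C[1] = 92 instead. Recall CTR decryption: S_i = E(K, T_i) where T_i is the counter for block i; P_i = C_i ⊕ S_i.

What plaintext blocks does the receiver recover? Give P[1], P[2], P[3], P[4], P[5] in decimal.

P[1] = 146, P[2] = 121, P[3] = 47, P[4] = 96, P[5] = 10

Only C[1] changed, to 92. In CTR, a change in C_i flips the same bit in P_i only; the keystream is unaffected. Decrypting the received ciphertext:
P[1]: T = 148, S = E(K, T) = 206; 92 ⊕ 206 = 146.
P[2]: T = 149, S = E(K, T) = 207; 182 ⊕ 207 = 121.
P[3]: T = 150, S = E(K, T) = 204; 227 ⊕ 204 = 47.
P[4]: T = 151, S = E(K, T) = 205; 173 ⊕ 205 = 96.
P[5]: T = 152, S = E(K, T) = 194; 200 ⊕ 194 = 10.
Blocks that differ from the original plaintext: P[1].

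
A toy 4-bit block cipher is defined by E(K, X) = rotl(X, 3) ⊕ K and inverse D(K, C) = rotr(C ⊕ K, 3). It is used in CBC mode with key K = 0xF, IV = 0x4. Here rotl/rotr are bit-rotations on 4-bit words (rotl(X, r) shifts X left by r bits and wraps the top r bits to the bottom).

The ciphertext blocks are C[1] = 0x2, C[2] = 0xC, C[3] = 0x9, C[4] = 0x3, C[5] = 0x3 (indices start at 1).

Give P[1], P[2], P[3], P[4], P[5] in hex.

CBC decryption: P_i = D(K, C_i) ⊕ C_{i−1}, with C_{0} = IV.
P[1]: D(K, 0x2) = 0xB; 0xB ⊕ 0x4 = 0xF.
P[2]: D(K, 0xC) = 0x6; 0x6 ⊕ 0x2 = 0x4.
P[3]: D(K, 0x9) = 0xC; 0xC ⊕ 0xC = 0x0.
P[4]: D(K, 0x3) = 0x9; 0x9 ⊕ 0x9 = 0x0.
P[5]: D(K, 0x3) = 0x9; 0x9 ⊕ 0x3 = 0xA.

P[1] = 0xF, P[2] = 0x4, P[3] = 0x0, P[4] = 0x0, P[5] = 0xA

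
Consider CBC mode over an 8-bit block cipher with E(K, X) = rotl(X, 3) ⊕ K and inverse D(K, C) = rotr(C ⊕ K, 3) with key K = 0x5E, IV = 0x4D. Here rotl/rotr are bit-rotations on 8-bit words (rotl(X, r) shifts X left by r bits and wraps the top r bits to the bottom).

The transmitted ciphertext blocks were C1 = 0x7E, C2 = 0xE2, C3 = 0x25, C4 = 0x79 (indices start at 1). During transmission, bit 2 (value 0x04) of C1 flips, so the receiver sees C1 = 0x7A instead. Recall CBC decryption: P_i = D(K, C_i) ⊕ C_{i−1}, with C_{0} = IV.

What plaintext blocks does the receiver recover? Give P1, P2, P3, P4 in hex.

Only C1 changed, to 0x7A. In CBC, a change in C_i garbles P_i and flips the same bit in P_{i+1}. Decrypting the received ciphertext:
P1: D(K, 0x7A) = 0x84; 0x84 ⊕ 0x4D = 0xC9.
P2: D(K, 0xE2) = 0x97; 0x97 ⊕ 0x7A = 0xED.
P3: D(K, 0x25) = 0x6F; 0x6F ⊕ 0xE2 = 0x8D.
P4: D(K, 0x79) = 0xE4; 0xE4 ⊕ 0x25 = 0xC1.
Blocks that differ from the original plaintext: P1, P2.

P1 = 0xC9, P2 = 0xED, P3 = 0x8D, P4 = 0xC1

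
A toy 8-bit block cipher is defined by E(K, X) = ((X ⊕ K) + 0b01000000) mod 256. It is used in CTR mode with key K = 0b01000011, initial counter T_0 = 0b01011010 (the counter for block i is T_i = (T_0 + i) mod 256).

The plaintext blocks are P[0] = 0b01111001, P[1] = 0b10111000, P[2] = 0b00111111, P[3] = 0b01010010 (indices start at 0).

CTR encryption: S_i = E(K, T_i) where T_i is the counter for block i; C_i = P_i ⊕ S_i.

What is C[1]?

C[0]: T = 0b01011010, S = E(K, T) = 0b01011001; 0b01111001 ⊕ 0b01011001 = 0b00100000.
C[1]: T = 0b01011011, S = E(K, T) = 0b01011000; 0b10111000 ⊕ 0b01011000 = 0b11100000.

C[1] = 0b11100000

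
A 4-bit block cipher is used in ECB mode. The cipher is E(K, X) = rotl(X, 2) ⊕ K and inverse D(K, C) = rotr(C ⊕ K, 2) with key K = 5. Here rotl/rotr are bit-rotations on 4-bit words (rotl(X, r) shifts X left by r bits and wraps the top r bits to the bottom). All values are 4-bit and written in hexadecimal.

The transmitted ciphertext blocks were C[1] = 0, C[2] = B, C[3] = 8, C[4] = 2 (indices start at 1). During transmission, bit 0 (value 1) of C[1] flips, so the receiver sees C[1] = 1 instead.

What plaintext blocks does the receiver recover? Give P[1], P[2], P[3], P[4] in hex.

P[1] = 1, P[2] = B, P[3] = 7, P[4] = D

ECB decryption: P_i = D(K, C_i).
Only C[1] changed, to 1. In ECB, a change in C_i affects only P_i. Decrypting the received ciphertext:
P[1]: D(K, 1) = 1.
P[2]: D(K, B) = B.
P[3]: D(K, 8) = 7.
P[4]: D(K, 2) = D.
Blocks that differ from the original plaintext: P[1].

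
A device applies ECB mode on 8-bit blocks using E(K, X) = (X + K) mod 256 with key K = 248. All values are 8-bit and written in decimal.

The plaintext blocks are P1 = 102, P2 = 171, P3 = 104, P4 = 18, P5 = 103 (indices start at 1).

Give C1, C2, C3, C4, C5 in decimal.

C1 = 94, C2 = 163, C3 = 96, C4 = 10, C5 = 95

ECB encryption: C_i = E(K, P_i).
C1: E(K, 102) = 94.
C2: E(K, 171) = 163.
C3: E(K, 104) = 96.
C4: E(K, 18) = 10.
C5: E(K, 103) = 95.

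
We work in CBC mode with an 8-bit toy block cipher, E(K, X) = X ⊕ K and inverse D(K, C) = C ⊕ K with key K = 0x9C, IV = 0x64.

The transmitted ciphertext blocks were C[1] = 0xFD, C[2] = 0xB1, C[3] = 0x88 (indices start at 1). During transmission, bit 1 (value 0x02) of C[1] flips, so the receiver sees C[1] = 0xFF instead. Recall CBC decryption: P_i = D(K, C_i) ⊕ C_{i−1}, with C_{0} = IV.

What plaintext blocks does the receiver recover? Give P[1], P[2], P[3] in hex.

Only C[1] changed, to 0xFF. In CBC, a change in C_i garbles P_i and flips the same bit in P_{i+1}. Decrypting the received ciphertext:
P[1]: D(K, 0xFF) = 0x63; 0x63 ⊕ 0x64 = 0x07.
P[2]: D(K, 0xB1) = 0x2D; 0x2D ⊕ 0xFF = 0xD2.
P[3]: D(K, 0x88) = 0x14; 0x14 ⊕ 0xB1 = 0xA5.
Blocks that differ from the original plaintext: P[1], P[2].

P[1] = 0x07, P[2] = 0xD2, P[3] = 0xA5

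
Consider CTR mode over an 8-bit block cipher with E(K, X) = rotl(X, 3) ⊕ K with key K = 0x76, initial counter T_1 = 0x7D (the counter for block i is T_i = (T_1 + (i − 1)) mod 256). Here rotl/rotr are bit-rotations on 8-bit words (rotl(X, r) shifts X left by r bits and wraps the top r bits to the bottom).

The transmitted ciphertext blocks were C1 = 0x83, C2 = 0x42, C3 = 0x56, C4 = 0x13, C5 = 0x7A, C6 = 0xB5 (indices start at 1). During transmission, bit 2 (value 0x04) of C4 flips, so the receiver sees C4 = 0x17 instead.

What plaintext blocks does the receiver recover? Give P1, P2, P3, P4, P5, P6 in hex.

CTR decryption: S_i = E(K, T_i) where T_i is the counter for block i; P_i = C_i ⊕ S_i.
Only C4 changed, to 0x17. In CTR, a change in C_i flips the same bit in P_i only; the keystream is unaffected. Decrypting the received ciphertext:
P1: T = 0x7D, S = E(K, T) = 0x9D; 0x83 ⊕ 0x9D = 0x1E.
P2: T = 0x7E, S = E(K, T) = 0x85; 0x42 ⊕ 0x85 = 0xC7.
P3: T = 0x7F, S = E(K, T) = 0x8D; 0x56 ⊕ 0x8D = 0xDB.
P4: T = 0x80, S = E(K, T) = 0x72; 0x17 ⊕ 0x72 = 0x65.
P5: T = 0x81, S = E(K, T) = 0x7A; 0x7A ⊕ 0x7A = 0x00.
P6: T = 0x82, S = E(K, T) = 0x62; 0xB5 ⊕ 0x62 = 0xD7.
Blocks that differ from the original plaintext: P4.

P1 = 0x1E, P2 = 0xC7, P3 = 0xDB, P4 = 0x65, P5 = 0x00, P6 = 0xD7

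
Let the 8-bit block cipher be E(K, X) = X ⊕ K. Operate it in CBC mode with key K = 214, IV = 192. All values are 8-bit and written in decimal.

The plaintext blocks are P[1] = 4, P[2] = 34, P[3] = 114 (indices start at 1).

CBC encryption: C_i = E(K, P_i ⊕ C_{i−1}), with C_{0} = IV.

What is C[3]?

C[1]: P[1] ⊕ 192 = 196; E(K, 196) = 18.
C[2]: P[2] ⊕ 18 = 48; E(K, 48) = 230.
C[3]: P[3] ⊕ 230 = 148; E(K, 148) = 66.

C[3] = 66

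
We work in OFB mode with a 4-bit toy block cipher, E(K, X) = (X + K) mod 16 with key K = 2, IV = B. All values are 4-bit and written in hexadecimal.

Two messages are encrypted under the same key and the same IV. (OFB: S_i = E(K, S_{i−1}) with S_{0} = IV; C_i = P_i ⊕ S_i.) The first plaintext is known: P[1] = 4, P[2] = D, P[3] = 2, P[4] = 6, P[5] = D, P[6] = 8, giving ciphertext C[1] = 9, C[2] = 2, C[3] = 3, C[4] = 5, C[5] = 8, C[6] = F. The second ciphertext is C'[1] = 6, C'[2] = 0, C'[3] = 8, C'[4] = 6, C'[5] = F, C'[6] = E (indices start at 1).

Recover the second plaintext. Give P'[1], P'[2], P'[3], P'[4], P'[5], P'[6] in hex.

P'[1] = B, P'[2] = F, P'[3] = 9, P'[4] = 5, P'[5] = A, P'[6] = 9

In OFB with a reused IV, both messages share the same keystream S_i, so C_i ⊕ C'_i = P_i ⊕ P'_i and thus P'_i = P_i ⊕ C_i ⊕ C'_i.
P'[1]: 4 ⊕ 9 ⊕ 6 = B.
P'[2]: D ⊕ 2 ⊕ 0 = F.
P'[3]: 2 ⊕ 3 ⊕ 8 = 9.
P'[4]: 6 ⊕ 5 ⊕ 6 = 5.
P'[5]: D ⊕ 8 ⊕ F = A.
P'[6]: 8 ⊕ F ⊕ E = 9.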